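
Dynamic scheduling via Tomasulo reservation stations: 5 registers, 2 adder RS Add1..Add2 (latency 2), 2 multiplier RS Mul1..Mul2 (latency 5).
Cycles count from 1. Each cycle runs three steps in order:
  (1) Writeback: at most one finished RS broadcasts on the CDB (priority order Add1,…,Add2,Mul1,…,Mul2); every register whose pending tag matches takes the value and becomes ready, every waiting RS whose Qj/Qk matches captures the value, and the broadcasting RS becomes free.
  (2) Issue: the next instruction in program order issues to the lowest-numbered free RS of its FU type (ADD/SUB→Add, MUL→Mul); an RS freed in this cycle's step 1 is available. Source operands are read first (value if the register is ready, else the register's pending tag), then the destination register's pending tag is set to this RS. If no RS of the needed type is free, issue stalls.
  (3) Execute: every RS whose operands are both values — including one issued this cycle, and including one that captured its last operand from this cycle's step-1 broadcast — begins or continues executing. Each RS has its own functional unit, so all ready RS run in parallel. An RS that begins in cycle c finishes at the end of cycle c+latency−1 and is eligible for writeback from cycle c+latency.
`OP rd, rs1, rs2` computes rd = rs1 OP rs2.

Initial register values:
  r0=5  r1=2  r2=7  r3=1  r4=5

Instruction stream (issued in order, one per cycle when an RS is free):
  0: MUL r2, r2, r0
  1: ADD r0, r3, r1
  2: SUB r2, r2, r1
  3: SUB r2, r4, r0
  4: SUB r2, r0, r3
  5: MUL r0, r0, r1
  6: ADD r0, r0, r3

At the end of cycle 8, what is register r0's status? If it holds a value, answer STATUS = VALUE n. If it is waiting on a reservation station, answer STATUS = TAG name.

  c1: issue MUL r2<-Mul1  regs: r0:5,r1:2,r2:Mul1,r3:1,r4:5
  c2: issue ADD r0<-Add1  regs: r0:Add1,r1:2,r2:Mul1,r3:1,r4:5
  c3: issue SUB r2<-Add2  regs: r0:Add1,r1:2,r2:Add2,r3:1,r4:5
  c4: CDB Add1=3; issue SUB r2<-Add1  regs: r0:3,r1:2,r2:Add1,r3:1,r4:5
  c5: stall  regs: r0:3,r1:2,r2:Add1,r3:1,r4:5
  c6: CDB Add1=2; issue SUB r2<-Add1  regs: r0:3,r1:2,r2:Add1,r3:1,r4:5
  c7: CDB Mul1=35; issue MUL r0<-Mul1  regs: r0:Mul1,r1:2,r2:Add1,r3:1,r4:5
  c8: CDB Add1=2; issue ADD r0<-Add1  regs: r0:Add1,r1:2,r2:2,r3:1,r4:5

STATUS = TAG Add1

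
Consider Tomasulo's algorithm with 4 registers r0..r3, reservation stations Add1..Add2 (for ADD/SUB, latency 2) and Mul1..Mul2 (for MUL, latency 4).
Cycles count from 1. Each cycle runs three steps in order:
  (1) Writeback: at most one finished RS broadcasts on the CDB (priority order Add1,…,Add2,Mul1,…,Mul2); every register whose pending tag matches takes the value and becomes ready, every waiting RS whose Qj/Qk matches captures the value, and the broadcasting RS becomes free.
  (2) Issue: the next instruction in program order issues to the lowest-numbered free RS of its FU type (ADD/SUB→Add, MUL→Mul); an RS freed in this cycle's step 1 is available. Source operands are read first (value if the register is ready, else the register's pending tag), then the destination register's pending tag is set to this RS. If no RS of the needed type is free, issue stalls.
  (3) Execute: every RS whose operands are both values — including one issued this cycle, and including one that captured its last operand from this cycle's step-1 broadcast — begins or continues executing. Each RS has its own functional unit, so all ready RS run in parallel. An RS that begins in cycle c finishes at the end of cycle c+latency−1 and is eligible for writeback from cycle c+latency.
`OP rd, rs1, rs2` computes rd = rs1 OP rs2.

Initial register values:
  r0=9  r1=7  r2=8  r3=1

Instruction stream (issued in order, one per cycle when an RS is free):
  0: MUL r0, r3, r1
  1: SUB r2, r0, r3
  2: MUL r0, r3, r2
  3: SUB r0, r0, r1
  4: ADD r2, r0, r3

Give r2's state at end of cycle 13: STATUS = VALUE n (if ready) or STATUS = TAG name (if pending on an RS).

STATUS = TAG Add1

c1: issue MUL r0<-Mul1 | r0:Mul1,r1:7,r2:8,r3:1
c2: issue SUB r2<-Add1 | r0:Mul1,r1:7,r2:Add1,r3:1
c3: issue MUL r0<-Mul2 | r0:Mul2,r1:7,r2:Add1,r3:1
c4: issue SUB r0<-Add2 | r0:Add2,r1:7,r2:Add1,r3:1
c5: CDB Mul1=7; stall | r0:Add2,r1:7,r2:Add1,r3:1
c6: stall | r0:Add2,r1:7,r2:Add1,r3:1
c7: CDB Add1=6; issue ADD r2<-Add1 | r0:Add2,r1:7,r2:Add1,r3:1
c8: - | r0:Add2,r1:7,r2:Add1,r3:1
c9: - | r0:Add2,r1:7,r2:Add1,r3:1
c10: - | r0:Add2,r1:7,r2:Add1,r3:1
c11: CDB Mul2=6 | r0:Add2,r1:7,r2:Add1,r3:1
c12: - | r0:Add2,r1:7,r2:Add1,r3:1
c13: CDB Add2=-1 | r0:-1,r1:7,r2:Add1,r3:1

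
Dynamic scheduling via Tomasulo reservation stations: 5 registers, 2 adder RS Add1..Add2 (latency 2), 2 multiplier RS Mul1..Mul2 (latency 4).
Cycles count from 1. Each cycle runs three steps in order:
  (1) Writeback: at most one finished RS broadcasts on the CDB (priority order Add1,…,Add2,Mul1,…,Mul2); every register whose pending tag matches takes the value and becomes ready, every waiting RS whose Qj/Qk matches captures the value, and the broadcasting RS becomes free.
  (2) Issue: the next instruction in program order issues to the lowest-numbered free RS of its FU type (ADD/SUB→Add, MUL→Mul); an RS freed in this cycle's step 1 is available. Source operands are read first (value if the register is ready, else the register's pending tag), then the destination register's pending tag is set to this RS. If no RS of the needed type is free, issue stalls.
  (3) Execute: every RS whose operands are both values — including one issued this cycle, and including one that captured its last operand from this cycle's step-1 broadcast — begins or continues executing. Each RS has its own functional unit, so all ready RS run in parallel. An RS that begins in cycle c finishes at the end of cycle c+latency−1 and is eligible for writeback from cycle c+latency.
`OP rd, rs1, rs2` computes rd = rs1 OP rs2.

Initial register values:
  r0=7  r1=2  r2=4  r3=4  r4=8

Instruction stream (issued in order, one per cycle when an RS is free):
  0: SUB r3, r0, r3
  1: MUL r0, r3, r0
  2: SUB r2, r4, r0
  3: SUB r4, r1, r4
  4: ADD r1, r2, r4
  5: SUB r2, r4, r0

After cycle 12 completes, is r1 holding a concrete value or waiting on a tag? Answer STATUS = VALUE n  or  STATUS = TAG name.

c1: issue SUB r3<-Add1 | r0:7,r1:2,r2:4,r3:Add1,r4:8
c2: issue MUL r0<-Mul1 | r0:Mul1,r1:2,r2:4,r3:Add1,r4:8
c3: CDB Add1=3; issue SUB r2<-Add1 | r0:Mul1,r1:2,r2:Add1,r3:3,r4:8
c4: issue SUB r4<-Add2 | r0:Mul1,r1:2,r2:Add1,r3:3,r4:Add2
c5: stall | r0:Mul1,r1:2,r2:Add1,r3:3,r4:Add2
c6: CDB Add2=-6; issue ADD r1<-Add2 | r0:Mul1,r1:Add2,r2:Add1,r3:3,r4:-6
c7: CDB Mul1=21; stall | r0:21,r1:Add2,r2:Add1,r3:3,r4:-6
c8: stall | r0:21,r1:Add2,r2:Add1,r3:3,r4:-6
c9: CDB Add1=-13; issue SUB r2<-Add1 | r0:21,r1:Add2,r2:Add1,r3:3,r4:-6
c10: - | r0:21,r1:Add2,r2:Add1,r3:3,r4:-6
c11: CDB Add1=-27 | r0:21,r1:Add2,r2:-27,r3:3,r4:-6
c12: CDB Add2=-19 | r0:21,r1:-19,r2:-27,r3:3,r4:-6

STATUS = VALUE -19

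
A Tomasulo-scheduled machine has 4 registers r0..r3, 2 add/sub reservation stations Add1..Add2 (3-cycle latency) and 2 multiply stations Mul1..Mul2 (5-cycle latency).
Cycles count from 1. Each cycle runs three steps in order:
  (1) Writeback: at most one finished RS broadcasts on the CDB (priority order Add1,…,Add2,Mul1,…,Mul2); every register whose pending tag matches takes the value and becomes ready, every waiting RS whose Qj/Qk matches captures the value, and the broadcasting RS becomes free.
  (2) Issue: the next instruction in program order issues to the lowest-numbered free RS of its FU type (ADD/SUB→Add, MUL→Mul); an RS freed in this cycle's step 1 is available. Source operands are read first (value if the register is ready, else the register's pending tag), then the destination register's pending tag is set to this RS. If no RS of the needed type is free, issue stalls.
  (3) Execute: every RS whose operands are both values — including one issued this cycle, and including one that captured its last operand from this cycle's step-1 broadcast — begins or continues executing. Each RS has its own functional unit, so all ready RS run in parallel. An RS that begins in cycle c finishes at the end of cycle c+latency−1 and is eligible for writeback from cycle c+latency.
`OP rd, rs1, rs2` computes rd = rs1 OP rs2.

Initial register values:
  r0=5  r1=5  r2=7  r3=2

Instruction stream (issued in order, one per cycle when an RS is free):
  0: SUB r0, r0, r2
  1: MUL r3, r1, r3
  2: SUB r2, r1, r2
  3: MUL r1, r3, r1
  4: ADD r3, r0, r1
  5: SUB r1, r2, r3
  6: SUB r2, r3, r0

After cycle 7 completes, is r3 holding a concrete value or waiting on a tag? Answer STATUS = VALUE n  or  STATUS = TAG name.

STATUS = TAG Add1

c1: issue SUB r0<-Add1 | r0:Add1,r1:5,r2:7,r3:2
c2: issue MUL r3<-Mul1 | r0:Add1,r1:5,r2:7,r3:Mul1
c3: issue SUB r2<-Add2 | r0:Add1,r1:5,r2:Add2,r3:Mul1
c4: CDB Add1=-2; issue MUL r1<-Mul2 | r0:-2,r1:Mul2,r2:Add2,r3:Mul1
c5: issue ADD r3<-Add1 | r0:-2,r1:Mul2,r2:Add2,r3:Add1
c6: CDB Add2=-2; issue SUB r1<-Add2 | r0:-2,r1:Add2,r2:-2,r3:Add1
c7: CDB Mul1=10; stall | r0:-2,r1:Add2,r2:-2,r3:Add1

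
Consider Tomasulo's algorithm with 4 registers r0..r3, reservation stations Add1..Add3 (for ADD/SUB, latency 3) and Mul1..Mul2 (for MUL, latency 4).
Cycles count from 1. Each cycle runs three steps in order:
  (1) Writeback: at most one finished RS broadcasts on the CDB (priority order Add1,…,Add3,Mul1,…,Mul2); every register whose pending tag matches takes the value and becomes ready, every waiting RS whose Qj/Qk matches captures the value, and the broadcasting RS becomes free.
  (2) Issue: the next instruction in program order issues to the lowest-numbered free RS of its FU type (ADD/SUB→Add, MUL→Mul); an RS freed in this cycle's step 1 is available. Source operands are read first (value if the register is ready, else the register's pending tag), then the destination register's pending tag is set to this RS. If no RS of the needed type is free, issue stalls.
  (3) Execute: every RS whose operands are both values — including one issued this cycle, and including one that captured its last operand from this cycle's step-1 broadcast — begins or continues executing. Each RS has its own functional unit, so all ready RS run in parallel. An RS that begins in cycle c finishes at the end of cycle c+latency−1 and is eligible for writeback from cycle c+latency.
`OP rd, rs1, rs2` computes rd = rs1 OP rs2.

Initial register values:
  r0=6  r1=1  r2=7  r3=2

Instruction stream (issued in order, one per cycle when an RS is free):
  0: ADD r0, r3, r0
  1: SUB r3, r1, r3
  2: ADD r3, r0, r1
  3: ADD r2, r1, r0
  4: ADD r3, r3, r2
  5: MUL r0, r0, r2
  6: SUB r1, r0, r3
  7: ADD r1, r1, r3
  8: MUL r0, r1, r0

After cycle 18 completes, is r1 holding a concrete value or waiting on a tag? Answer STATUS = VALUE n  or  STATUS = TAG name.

STATUS = VALUE 72

c1: issue ADD r0<-Add1 | r0:Add1,r1:1,r2:7,r3:2
c2: issue SUB r3<-Add2 | r0:Add1,r1:1,r2:7,r3:Add2
c3: issue ADD r3<-Add3 | r0:Add1,r1:1,r2:7,r3:Add3
c4: CDB Add1=8; issue ADD r2<-Add1 | r0:8,r1:1,r2:Add1,r3:Add3
c5: CDB Add2=-1; issue ADD r3<-Add2 | r0:8,r1:1,r2:Add1,r3:Add2
c6: issue MUL r0<-Mul1 | r0:Mul1,r1:1,r2:Add1,r3:Add2
c7: CDB Add1=9; issue SUB r1<-Add1 | r0:Mul1,r1:Add1,r2:9,r3:Add2
c8: CDB Add3=9; issue ADD r1<-Add3 | r0:Mul1,r1:Add3,r2:9,r3:Add2
c9: issue MUL r0<-Mul2 | r0:Mul2,r1:Add3,r2:9,r3:Add2
c10: - | r0:Mul2,r1:Add3,r2:9,r3:Add2
c11: CDB Add2=18 | r0:Mul2,r1:Add3,r2:9,r3:18
c12: CDB Mul1=72 | r0:Mul2,r1:Add3,r2:9,r3:18
c13: - | r0:Mul2,r1:Add3,r2:9,r3:18
c14: - | r0:Mul2,r1:Add3,r2:9,r3:18
c15: CDB Add1=54 | r0:Mul2,r1:Add3,r2:9,r3:18
c16: - | r0:Mul2,r1:Add3,r2:9,r3:18
c17: - | r0:Mul2,r1:Add3,r2:9,r3:18
c18: CDB Add3=72 | r0:Mul2,r1:72,r2:9,r3:18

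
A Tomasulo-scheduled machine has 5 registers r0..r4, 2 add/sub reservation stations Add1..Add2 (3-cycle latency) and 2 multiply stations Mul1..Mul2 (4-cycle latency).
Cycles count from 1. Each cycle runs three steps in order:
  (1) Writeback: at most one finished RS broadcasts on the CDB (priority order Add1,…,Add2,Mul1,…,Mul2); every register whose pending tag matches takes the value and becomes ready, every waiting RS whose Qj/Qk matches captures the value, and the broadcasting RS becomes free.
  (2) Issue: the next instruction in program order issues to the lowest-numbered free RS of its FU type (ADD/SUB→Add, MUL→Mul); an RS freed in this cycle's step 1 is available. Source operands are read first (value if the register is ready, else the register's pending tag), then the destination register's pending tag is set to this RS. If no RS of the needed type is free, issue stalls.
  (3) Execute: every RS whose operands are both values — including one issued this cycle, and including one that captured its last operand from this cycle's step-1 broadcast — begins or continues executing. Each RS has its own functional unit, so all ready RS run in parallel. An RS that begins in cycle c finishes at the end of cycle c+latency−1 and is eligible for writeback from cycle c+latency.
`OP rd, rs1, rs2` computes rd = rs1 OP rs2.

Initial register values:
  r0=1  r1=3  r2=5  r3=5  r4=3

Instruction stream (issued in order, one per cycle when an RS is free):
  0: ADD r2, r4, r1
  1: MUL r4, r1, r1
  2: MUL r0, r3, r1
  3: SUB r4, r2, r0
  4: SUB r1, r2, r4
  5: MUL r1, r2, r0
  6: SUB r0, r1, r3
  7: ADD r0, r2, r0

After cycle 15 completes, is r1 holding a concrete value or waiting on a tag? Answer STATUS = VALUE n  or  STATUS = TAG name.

c1: issue ADD r2<-Add1 | r0:1,r1:3,r2:Add1,r3:5,r4:3
c2: issue MUL r4<-Mul1 | r0:1,r1:3,r2:Add1,r3:5,r4:Mul1
c3: issue MUL r0<-Mul2 | r0:Mul2,r1:3,r2:Add1,r3:5,r4:Mul1
c4: CDB Add1=6; issue SUB r4<-Add1 | r0:Mul2,r1:3,r2:6,r3:5,r4:Add1
c5: issue SUB r1<-Add2 | r0:Mul2,r1:Add2,r2:6,r3:5,r4:Add1
c6: CDB Mul1=9; issue MUL r1<-Mul1 | r0:Mul2,r1:Mul1,r2:6,r3:5,r4:Add1
c7: CDB Mul2=15; stall | r0:15,r1:Mul1,r2:6,r3:5,r4:Add1
c8: stall | r0:15,r1:Mul1,r2:6,r3:5,r4:Add1
c9: stall | r0:15,r1:Mul1,r2:6,r3:5,r4:Add1
c10: CDB Add1=-9; issue SUB r0<-Add1 | r0:Add1,r1:Mul1,r2:6,r3:5,r4:-9
c11: CDB Mul1=90; stall | r0:Add1,r1:90,r2:6,r3:5,r4:-9
c12: stall | r0:Add1,r1:90,r2:6,r3:5,r4:-9
c13: CDB Add2=15; issue ADD r0<-Add2 | r0:Add2,r1:90,r2:6,r3:5,r4:-9
c14: CDB Add1=85 | r0:Add2,r1:90,r2:6,r3:5,r4:-9
c15: - | r0:Add2,r1:90,r2:6,r3:5,r4:-9

STATUS = VALUE 90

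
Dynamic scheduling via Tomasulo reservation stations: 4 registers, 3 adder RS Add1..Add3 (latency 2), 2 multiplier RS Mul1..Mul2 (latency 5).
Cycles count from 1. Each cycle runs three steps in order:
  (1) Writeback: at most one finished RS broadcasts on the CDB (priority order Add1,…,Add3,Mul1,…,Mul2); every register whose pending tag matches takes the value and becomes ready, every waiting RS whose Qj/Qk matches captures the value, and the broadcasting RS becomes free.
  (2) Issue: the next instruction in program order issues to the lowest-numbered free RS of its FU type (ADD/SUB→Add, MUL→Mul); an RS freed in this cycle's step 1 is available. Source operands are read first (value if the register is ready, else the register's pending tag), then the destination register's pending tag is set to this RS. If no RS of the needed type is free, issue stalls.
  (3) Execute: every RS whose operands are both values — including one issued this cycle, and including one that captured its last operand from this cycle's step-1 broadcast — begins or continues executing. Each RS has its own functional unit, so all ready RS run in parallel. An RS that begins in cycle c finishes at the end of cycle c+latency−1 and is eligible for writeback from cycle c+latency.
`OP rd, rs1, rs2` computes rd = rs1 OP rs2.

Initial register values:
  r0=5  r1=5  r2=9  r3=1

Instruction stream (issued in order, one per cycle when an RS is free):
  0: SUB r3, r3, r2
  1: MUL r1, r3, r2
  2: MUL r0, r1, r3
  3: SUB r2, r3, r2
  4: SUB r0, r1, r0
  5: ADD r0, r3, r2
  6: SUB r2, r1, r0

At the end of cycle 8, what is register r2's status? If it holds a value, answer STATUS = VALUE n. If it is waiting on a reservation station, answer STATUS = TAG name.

STATUS = TAG Add3

  c1: issue SUB r3<-Add1  regs: r0:5,r1:5,r2:9,r3:Add1
  c2: issue MUL r1<-Mul1  regs: r0:5,r1:Mul1,r2:9,r3:Add1
  c3: CDB Add1=-8; issue MUL r0<-Mul2  regs: r0:Mul2,r1:Mul1,r2:9,r3:-8
  c4: issue SUB r2<-Add1  regs: r0:Mul2,r1:Mul1,r2:Add1,r3:-8
  c5: issue SUB r0<-Add2  regs: r0:Add2,r1:Mul1,r2:Add1,r3:-8
  c6: CDB Add1=-17; issue ADD r0<-Add1  regs: r0:Add1,r1:Mul1,r2:-17,r3:-8
  c7: issue SUB r2<-Add3  regs: r0:Add1,r1:Mul1,r2:Add3,r3:-8
  c8: CDB Add1=-25  regs: r0:-25,r1:Mul1,r2:Add3,r3:-8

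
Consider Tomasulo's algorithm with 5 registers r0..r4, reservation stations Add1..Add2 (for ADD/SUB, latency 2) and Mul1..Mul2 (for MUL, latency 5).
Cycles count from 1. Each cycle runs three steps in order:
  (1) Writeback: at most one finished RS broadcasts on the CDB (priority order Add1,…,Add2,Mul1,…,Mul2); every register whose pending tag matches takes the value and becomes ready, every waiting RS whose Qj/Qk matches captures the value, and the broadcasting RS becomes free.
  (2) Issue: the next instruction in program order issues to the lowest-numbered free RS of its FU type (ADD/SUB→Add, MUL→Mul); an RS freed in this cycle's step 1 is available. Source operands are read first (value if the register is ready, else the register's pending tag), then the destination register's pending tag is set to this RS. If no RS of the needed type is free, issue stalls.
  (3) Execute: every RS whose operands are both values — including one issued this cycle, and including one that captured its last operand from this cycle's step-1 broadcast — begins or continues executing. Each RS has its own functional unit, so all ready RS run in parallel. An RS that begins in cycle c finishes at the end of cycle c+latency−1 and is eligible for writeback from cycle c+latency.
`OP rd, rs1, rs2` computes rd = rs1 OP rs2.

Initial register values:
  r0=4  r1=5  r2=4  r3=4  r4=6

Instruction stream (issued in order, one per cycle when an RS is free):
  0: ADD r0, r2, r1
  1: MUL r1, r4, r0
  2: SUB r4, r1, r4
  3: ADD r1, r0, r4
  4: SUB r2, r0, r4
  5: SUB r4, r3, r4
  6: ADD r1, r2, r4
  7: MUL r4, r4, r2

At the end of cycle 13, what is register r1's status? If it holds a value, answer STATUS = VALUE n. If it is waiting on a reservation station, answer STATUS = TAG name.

c1: issue ADD r0<-Add1 | r0:Add1,r1:5,r2:4,r3:4,r4:6
c2: issue MUL r1<-Mul1 | r0:Add1,r1:Mul1,r2:4,r3:4,r4:6
c3: CDB Add1=9; issue SUB r4<-Add1 | r0:9,r1:Mul1,r2:4,r3:4,r4:Add1
c4: issue ADD r1<-Add2 | r0:9,r1:Add2,r2:4,r3:4,r4:Add1
c5: stall | r0:9,r1:Add2,r2:4,r3:4,r4:Add1
c6: stall | r0:9,r1:Add2,r2:4,r3:4,r4:Add1
c7: stall | r0:9,r1:Add2,r2:4,r3:4,r4:Add1
c8: CDB Mul1=54; stall | r0:9,r1:Add2,r2:4,r3:4,r4:Add1
c9: stall | r0:9,r1:Add2,r2:4,r3:4,r4:Add1
c10: CDB Add1=48; issue SUB r2<-Add1 | r0:9,r1:Add2,r2:Add1,r3:4,r4:48
c11: stall | r0:9,r1:Add2,r2:Add1,r3:4,r4:48
c12: CDB Add1=-39; issue SUB r4<-Add1 | r0:9,r1:Add2,r2:-39,r3:4,r4:Add1
c13: CDB Add2=57; issue ADD r1<-Add2 | r0:9,r1:Add2,r2:-39,r3:4,r4:Add1

STATUS = TAG Add2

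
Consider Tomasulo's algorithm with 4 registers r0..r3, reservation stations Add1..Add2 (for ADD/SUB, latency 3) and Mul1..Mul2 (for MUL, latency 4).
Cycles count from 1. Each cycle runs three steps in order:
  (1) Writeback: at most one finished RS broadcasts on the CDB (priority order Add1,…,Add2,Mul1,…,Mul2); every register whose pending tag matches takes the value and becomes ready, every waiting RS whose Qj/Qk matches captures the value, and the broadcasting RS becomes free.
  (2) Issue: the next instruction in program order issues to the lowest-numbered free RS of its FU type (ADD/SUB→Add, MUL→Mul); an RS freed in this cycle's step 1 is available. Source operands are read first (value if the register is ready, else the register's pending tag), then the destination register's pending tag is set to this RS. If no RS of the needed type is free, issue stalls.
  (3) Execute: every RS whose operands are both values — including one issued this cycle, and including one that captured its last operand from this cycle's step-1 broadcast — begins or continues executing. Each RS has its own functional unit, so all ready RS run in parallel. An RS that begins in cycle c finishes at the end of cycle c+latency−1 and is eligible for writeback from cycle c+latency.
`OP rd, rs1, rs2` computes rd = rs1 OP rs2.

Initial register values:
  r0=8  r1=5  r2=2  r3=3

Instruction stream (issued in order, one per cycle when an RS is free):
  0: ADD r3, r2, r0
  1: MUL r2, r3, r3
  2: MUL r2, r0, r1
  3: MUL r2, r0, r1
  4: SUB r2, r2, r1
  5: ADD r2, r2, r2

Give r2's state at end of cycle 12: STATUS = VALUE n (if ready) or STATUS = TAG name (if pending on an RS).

STATUS = TAG Add2

cycle 1: issue ADD r3<-Add1 // r0:8,r1:5,r2:2,r3:Add1
cycle 2: issue MUL r2<-Mul1 // r0:8,r1:5,r2:Mul1,r3:Add1
cycle 3: issue MUL r2<-Mul2 // r0:8,r1:5,r2:Mul2,r3:Add1
cycle 4: CDB Add1=10; stall // r0:8,r1:5,r2:Mul2,r3:10
cycle 5: stall // r0:8,r1:5,r2:Mul2,r3:10
cycle 6: stall // r0:8,r1:5,r2:Mul2,r3:10
cycle 7: CDB Mul2=40; issue MUL r2<-Mul2 // r0:8,r1:5,r2:Mul2,r3:10
cycle 8: CDB Mul1=100; issue SUB r2<-Add1 // r0:8,r1:5,r2:Add1,r3:10
cycle 9: issue ADD r2<-Add2 // r0:8,r1:5,r2:Add2,r3:10
cycle 10: - // r0:8,r1:5,r2:Add2,r3:10
cycle 11: CDB Mul2=40 // r0:8,r1:5,r2:Add2,r3:10
cycle 12: - // r0:8,r1:5,r2:Add2,r3:10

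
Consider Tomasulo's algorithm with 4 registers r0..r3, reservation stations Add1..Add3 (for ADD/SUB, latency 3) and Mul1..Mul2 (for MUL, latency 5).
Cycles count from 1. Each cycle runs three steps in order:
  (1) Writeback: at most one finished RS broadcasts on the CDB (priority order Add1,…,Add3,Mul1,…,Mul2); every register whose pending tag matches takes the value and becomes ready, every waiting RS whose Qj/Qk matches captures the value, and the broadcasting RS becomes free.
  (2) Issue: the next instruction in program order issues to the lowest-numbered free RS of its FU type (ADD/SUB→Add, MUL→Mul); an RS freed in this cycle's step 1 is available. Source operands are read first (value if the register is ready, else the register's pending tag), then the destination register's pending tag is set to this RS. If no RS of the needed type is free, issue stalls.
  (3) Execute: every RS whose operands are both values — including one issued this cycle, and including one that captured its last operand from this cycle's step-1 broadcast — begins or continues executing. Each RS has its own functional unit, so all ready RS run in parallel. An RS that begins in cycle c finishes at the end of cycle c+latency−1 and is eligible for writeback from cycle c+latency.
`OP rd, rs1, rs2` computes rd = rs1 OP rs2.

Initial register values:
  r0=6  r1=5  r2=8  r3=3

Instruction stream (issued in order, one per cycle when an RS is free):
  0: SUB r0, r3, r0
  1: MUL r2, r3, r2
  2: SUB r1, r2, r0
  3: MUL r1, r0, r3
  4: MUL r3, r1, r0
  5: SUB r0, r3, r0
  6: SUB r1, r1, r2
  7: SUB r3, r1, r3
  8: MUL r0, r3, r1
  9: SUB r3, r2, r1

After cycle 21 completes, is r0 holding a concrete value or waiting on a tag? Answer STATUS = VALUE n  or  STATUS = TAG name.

STATUS = TAG Mul2

c1: issue SUB r0<-Add1 | r0:Add1,r1:5,r2:8,r3:3
c2: issue MUL r2<-Mul1 | r0:Add1,r1:5,r2:Mul1,r3:3
c3: issue SUB r1<-Add2 | r0:Add1,r1:Add2,r2:Mul1,r3:3
c4: CDB Add1=-3; issue MUL r1<-Mul2 | r0:-3,r1:Mul2,r2:Mul1,r3:3
c5: stall | r0:-3,r1:Mul2,r2:Mul1,r3:3
c6: stall | r0:-3,r1:Mul2,r2:Mul1,r3:3
c7: CDB Mul1=24; issue MUL r3<-Mul1 | r0:-3,r1:Mul2,r2:24,r3:Mul1
c8: issue SUB r0<-Add1 | r0:Add1,r1:Mul2,r2:24,r3:Mul1
c9: CDB Mul2=-9; issue SUB r1<-Add3 | r0:Add1,r1:Add3,r2:24,r3:Mul1
c10: CDB Add2=27; issue SUB r3<-Add2 | r0:Add1,r1:Add3,r2:24,r3:Add2
c11: issue MUL r0<-Mul2 | r0:Mul2,r1:Add3,r2:24,r3:Add2
c12: CDB Add3=-33; issue SUB r3<-Add3 | r0:Mul2,r1:-33,r2:24,r3:Add3
c13: - | r0:Mul2,r1:-33,r2:24,r3:Add3
c14: CDB Mul1=27 | r0:Mul2,r1:-33,r2:24,r3:Add3
c15: CDB Add3=57 | r0:Mul2,r1:-33,r2:24,r3:57
c16: - | r0:Mul2,r1:-33,r2:24,r3:57
c17: CDB Add1=30 | r0:Mul2,r1:-33,r2:24,r3:57
c18: CDB Add2=-60 | r0:Mul2,r1:-33,r2:24,r3:57
c19: - | r0:Mul2,r1:-33,r2:24,r3:57
c20: - | r0:Mul2,r1:-33,r2:24,r3:57
c21: - | r0:Mul2,r1:-33,r2:24,r3:57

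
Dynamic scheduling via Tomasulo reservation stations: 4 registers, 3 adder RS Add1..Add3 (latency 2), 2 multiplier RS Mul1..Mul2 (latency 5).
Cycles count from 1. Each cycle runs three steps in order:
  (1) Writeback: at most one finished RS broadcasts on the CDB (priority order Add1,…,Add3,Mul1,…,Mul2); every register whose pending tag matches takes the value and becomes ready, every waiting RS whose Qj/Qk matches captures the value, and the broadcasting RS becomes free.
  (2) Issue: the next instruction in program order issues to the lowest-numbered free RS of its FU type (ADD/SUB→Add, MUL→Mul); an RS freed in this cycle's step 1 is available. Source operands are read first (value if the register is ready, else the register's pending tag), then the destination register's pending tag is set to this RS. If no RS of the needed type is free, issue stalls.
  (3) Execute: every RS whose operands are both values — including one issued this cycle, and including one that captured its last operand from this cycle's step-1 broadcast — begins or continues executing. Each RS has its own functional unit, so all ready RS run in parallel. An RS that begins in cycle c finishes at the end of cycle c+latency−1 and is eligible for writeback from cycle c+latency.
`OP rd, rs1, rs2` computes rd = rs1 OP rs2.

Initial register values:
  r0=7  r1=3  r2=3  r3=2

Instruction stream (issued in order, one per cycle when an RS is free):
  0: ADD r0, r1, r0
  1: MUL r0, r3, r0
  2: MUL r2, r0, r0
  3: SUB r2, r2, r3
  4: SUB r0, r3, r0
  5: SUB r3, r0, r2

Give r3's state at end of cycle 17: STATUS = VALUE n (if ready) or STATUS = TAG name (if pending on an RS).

cycle 1: issue ADD r0<-Add1 // r0:Add1,r1:3,r2:3,r3:2
cycle 2: issue MUL r0<-Mul1 // r0:Mul1,r1:3,r2:3,r3:2
cycle 3: CDB Add1=10; issue MUL r2<-Mul2 // r0:Mul1,r1:3,r2:Mul2,r3:2
cycle 4: issue SUB r2<-Add1 // r0:Mul1,r1:3,r2:Add1,r3:2
cycle 5: issue SUB r0<-Add2 // r0:Add2,r1:3,r2:Add1,r3:2
cycle 6: issue SUB r3<-Add3 // r0:Add2,r1:3,r2:Add1,r3:Add3
cycle 7: - // r0:Add2,r1:3,r2:Add1,r3:Add3
cycle 8: CDB Mul1=20 // r0:Add2,r1:3,r2:Add1,r3:Add3
cycle 9: - // r0:Add2,r1:3,r2:Add1,r3:Add3
cycle 10: CDB Add2=-18 // r0:-18,r1:3,r2:Add1,r3:Add3
cycle 11: - // r0:-18,r1:3,r2:Add1,r3:Add3
cycle 12: - // r0:-18,r1:3,r2:Add1,r3:Add3
cycle 13: CDB Mul2=400 // r0:-18,r1:3,r2:Add1,r3:Add3
cycle 14: - // r0:-18,r1:3,r2:Add1,r3:Add3
cycle 15: CDB Add1=398 // r0:-18,r1:3,r2:398,r3:Add3
cycle 16: - // r0:-18,r1:3,r2:398,r3:Add3
cycle 17: CDB Add3=-416 // r0:-18,r1:3,r2:398,r3:-416

STATUS = VALUE -416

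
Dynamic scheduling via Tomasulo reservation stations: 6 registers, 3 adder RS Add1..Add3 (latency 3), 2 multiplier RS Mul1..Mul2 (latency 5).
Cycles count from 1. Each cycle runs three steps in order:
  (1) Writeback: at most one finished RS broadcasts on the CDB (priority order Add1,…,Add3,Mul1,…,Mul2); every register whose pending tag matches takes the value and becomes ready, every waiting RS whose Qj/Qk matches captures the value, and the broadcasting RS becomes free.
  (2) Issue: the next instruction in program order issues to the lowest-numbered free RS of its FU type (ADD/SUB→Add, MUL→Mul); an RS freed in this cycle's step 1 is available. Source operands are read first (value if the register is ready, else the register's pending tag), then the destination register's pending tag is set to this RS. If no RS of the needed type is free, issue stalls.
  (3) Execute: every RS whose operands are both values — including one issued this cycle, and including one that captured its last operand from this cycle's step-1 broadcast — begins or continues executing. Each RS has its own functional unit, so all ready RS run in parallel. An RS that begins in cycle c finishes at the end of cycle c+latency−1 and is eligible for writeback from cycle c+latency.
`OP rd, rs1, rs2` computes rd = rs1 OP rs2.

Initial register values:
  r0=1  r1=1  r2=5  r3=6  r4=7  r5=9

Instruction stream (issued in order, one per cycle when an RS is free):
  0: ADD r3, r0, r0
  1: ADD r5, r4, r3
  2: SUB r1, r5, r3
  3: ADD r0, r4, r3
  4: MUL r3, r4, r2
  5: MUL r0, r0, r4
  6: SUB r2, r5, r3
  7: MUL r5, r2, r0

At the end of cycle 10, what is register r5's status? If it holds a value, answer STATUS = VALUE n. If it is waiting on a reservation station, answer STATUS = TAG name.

STATUS = TAG Mul1

c1: issue ADD r3<-Add1 | r0:1,r1:1,r2:5,r3:Add1,r4:7,r5:9
c2: issue ADD r5<-Add2 | r0:1,r1:1,r2:5,r3:Add1,r4:7,r5:Add2
c3: issue SUB r1<-Add3 | r0:1,r1:Add3,r2:5,r3:Add1,r4:7,r5:Add2
c4: CDB Add1=2; issue ADD r0<-Add1 | r0:Add1,r1:Add3,r2:5,r3:2,r4:7,r5:Add2
c5: issue MUL r3<-Mul1 | r0:Add1,r1:Add3,r2:5,r3:Mul1,r4:7,r5:Add2
c6: issue MUL r0<-Mul2 | r0:Mul2,r1:Add3,r2:5,r3:Mul1,r4:7,r5:Add2
c7: CDB Add1=9; issue SUB r2<-Add1 | r0:Mul2,r1:Add3,r2:Add1,r3:Mul1,r4:7,r5:Add2
c8: CDB Add2=9; stall | r0:Mul2,r1:Add3,r2:Add1,r3:Mul1,r4:7,r5:9
c9: stall | r0:Mul2,r1:Add3,r2:Add1,r3:Mul1,r4:7,r5:9
c10: CDB Mul1=35; issue MUL r5<-Mul1 | r0:Mul2,r1:Add3,r2:Add1,r3:35,r4:7,r5:Mul1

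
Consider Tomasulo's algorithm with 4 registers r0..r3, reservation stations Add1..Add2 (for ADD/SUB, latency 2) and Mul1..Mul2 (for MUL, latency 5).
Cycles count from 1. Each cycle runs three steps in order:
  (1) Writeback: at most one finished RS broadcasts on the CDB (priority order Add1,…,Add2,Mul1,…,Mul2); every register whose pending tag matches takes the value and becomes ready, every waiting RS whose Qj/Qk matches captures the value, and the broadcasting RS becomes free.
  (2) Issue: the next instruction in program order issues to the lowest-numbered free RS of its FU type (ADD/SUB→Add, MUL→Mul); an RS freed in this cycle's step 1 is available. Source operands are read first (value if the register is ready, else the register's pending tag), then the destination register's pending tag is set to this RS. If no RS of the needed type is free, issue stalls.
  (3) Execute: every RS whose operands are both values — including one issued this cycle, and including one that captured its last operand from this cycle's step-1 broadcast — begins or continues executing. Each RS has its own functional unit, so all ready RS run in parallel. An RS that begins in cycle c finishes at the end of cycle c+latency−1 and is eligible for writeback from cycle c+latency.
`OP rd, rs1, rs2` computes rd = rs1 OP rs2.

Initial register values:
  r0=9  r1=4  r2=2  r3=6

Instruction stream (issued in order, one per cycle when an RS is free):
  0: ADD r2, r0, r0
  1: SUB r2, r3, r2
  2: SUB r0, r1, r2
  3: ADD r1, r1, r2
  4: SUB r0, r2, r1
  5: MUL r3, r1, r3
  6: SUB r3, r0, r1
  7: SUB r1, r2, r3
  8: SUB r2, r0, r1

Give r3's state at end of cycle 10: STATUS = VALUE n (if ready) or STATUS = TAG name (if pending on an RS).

STATUS = TAG Add2

  c1: issue ADD r2<-Add1  regs: r0:9,r1:4,r2:Add1,r3:6
  c2: issue SUB r2<-Add2  regs: r0:9,r1:4,r2:Add2,r3:6
  c3: CDB Add1=18; issue SUB r0<-Add1  regs: r0:Add1,r1:4,r2:Add2,r3:6
  c4: stall  regs: r0:Add1,r1:4,r2:Add2,r3:6
  c5: CDB Add2=-12; issue ADD r1<-Add2  regs: r0:Add1,r1:Add2,r2:-12,r3:6
  c6: stall  regs: r0:Add1,r1:Add2,r2:-12,r3:6
  c7: CDB Add1=16; issue SUB r0<-Add1  regs: r0:Add1,r1:Add2,r2:-12,r3:6
  c8: CDB Add2=-8; issue MUL r3<-Mul1  regs: r0:Add1,r1:-8,r2:-12,r3:Mul1
  c9: issue SUB r3<-Add2  regs: r0:Add1,r1:-8,r2:-12,r3:Add2
  c10: CDB Add1=-4; issue SUB r1<-Add1  regs: r0:-4,r1:Add1,r2:-12,r3:Add2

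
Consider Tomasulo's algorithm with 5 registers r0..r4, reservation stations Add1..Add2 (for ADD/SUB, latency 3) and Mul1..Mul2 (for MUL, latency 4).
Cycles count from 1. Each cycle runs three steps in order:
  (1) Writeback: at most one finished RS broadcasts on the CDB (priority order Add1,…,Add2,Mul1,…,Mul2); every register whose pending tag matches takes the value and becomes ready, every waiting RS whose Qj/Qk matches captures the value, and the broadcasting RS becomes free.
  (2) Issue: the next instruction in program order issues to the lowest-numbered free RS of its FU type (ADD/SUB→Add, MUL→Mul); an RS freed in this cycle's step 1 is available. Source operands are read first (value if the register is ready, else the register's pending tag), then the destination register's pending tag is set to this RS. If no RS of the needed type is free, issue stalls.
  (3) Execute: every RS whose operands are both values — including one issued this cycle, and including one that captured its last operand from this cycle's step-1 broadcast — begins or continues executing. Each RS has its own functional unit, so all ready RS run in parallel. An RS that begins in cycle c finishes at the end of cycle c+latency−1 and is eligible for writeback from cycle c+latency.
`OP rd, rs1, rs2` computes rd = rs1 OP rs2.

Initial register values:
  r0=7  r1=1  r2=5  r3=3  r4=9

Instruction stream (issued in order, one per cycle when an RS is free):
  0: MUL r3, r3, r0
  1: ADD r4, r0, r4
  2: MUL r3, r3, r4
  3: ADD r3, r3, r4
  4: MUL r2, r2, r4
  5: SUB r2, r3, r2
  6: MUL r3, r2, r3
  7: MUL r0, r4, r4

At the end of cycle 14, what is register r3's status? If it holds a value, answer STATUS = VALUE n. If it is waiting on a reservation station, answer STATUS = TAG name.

STATUS = TAG Mul1

  c1: issue MUL r3<-Mul1  regs: r0:7,r1:1,r2:5,r3:Mul1,r4:9
  c2: issue ADD r4<-Add1  regs: r0:7,r1:1,r2:5,r3:Mul1,r4:Add1
  c3: issue MUL r3<-Mul2  regs: r0:7,r1:1,r2:5,r3:Mul2,r4:Add1
  c4: issue ADD r3<-Add2  regs: r0:7,r1:1,r2:5,r3:Add2,r4:Add1
  c5: CDB Add1=16; stall  regs: r0:7,r1:1,r2:5,r3:Add2,r4:16
  c6: CDB Mul1=21; issue MUL r2<-Mul1  regs: r0:7,r1:1,r2:Mul1,r3:Add2,r4:16
  c7: issue SUB r2<-Add1  regs: r0:7,r1:1,r2:Add1,r3:Add2,r4:16
  c8: stall  regs: r0:7,r1:1,r2:Add1,r3:Add2,r4:16
  c9: stall  regs: r0:7,r1:1,r2:Add1,r3:Add2,r4:16
  c10: CDB Mul1=80; issue MUL r3<-Mul1  regs: r0:7,r1:1,r2:Add1,r3:Mul1,r4:16
  c11: CDB Mul2=336; issue MUL r0<-Mul2  regs: r0:Mul2,r1:1,r2:Add1,r3:Mul1,r4:16
  c12: -  regs: r0:Mul2,r1:1,r2:Add1,r3:Mul1,r4:16
  c13: -  regs: r0:Mul2,r1:1,r2:Add1,r3:Mul1,r4:16
  c14: CDB Add2=352  regs: r0:Mul2,r1:1,r2:Add1,r3:Mul1,r4:16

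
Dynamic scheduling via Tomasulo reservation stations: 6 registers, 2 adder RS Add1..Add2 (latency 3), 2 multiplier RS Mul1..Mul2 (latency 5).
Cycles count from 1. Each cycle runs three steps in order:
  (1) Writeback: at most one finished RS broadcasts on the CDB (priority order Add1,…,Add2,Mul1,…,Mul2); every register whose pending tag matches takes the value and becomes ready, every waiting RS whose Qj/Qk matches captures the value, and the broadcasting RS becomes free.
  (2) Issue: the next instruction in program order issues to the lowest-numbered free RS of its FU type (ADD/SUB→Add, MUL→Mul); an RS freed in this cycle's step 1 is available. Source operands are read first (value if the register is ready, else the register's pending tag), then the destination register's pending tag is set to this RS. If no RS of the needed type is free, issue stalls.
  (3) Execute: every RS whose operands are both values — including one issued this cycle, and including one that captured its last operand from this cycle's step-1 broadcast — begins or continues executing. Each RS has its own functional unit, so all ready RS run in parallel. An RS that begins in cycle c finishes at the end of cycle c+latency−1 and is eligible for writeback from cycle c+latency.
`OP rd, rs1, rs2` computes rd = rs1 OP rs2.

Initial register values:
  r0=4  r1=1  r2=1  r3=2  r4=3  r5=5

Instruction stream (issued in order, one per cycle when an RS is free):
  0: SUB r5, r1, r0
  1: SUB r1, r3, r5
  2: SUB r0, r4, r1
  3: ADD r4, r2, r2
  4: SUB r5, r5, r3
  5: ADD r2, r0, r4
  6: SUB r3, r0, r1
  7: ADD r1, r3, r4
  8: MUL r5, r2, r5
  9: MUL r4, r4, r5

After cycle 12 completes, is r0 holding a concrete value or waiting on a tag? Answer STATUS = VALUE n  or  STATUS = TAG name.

c1: issue SUB r5<-Add1 | r0:4,r1:1,r2:1,r3:2,r4:3,r5:Add1
c2: issue SUB r1<-Add2 | r0:4,r1:Add2,r2:1,r3:2,r4:3,r5:Add1
c3: stall | r0:4,r1:Add2,r2:1,r3:2,r4:3,r5:Add1
c4: CDB Add1=-3; issue SUB r0<-Add1 | r0:Add1,r1:Add2,r2:1,r3:2,r4:3,r5:-3
c5: stall | r0:Add1,r1:Add2,r2:1,r3:2,r4:3,r5:-3
c6: stall | r0:Add1,r1:Add2,r2:1,r3:2,r4:3,r5:-3
c7: CDB Add2=5; issue ADD r4<-Add2 | r0:Add1,r1:5,r2:1,r3:2,r4:Add2,r5:-3
c8: stall | r0:Add1,r1:5,r2:1,r3:2,r4:Add2,r5:-3
c9: stall | r0:Add1,r1:5,r2:1,r3:2,r4:Add2,r5:-3
c10: CDB Add1=-2; issue SUB r5<-Add1 | r0:-2,r1:5,r2:1,r3:2,r4:Add2,r5:Add1
c11: CDB Add2=2; issue ADD r2<-Add2 | r0:-2,r1:5,r2:Add2,r3:2,r4:2,r5:Add1
c12: stall | r0:-2,r1:5,r2:Add2,r3:2,r4:2,r5:Add1

STATUS = VALUE -2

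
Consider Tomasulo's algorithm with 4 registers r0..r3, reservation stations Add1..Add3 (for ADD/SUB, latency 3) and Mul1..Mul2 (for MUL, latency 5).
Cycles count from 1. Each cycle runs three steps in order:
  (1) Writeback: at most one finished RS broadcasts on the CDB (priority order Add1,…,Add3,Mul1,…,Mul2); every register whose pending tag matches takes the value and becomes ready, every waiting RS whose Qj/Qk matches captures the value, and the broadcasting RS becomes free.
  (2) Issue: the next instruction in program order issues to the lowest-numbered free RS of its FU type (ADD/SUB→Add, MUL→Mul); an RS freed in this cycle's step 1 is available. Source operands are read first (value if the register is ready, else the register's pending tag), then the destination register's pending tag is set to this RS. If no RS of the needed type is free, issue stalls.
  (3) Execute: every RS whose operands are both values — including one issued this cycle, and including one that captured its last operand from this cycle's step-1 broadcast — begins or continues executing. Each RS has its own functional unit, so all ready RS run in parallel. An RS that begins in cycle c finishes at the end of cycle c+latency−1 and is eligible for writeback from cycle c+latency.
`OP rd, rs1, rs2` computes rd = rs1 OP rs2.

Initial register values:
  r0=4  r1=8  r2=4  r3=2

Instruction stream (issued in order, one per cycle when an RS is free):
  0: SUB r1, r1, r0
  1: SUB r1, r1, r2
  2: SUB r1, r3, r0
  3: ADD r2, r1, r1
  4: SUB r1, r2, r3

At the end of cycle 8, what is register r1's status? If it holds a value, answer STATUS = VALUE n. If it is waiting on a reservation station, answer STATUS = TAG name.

STATUS = TAG Add3

cycle 1: issue SUB r1<-Add1 // r0:4,r1:Add1,r2:4,r3:2
cycle 2: issue SUB r1<-Add2 // r0:4,r1:Add2,r2:4,r3:2
cycle 3: issue SUB r1<-Add3 // r0:4,r1:Add3,r2:4,r3:2
cycle 4: CDB Add1=4; issue ADD r2<-Add1 // r0:4,r1:Add3,r2:Add1,r3:2
cycle 5: stall // r0:4,r1:Add3,r2:Add1,r3:2
cycle 6: CDB Add3=-2; issue SUB r1<-Add3 // r0:4,r1:Add3,r2:Add1,r3:2
cycle 7: CDB Add2=0 // r0:4,r1:Add3,r2:Add1,r3:2
cycle 8: - // r0:4,r1:Add3,r2:Add1,r3:2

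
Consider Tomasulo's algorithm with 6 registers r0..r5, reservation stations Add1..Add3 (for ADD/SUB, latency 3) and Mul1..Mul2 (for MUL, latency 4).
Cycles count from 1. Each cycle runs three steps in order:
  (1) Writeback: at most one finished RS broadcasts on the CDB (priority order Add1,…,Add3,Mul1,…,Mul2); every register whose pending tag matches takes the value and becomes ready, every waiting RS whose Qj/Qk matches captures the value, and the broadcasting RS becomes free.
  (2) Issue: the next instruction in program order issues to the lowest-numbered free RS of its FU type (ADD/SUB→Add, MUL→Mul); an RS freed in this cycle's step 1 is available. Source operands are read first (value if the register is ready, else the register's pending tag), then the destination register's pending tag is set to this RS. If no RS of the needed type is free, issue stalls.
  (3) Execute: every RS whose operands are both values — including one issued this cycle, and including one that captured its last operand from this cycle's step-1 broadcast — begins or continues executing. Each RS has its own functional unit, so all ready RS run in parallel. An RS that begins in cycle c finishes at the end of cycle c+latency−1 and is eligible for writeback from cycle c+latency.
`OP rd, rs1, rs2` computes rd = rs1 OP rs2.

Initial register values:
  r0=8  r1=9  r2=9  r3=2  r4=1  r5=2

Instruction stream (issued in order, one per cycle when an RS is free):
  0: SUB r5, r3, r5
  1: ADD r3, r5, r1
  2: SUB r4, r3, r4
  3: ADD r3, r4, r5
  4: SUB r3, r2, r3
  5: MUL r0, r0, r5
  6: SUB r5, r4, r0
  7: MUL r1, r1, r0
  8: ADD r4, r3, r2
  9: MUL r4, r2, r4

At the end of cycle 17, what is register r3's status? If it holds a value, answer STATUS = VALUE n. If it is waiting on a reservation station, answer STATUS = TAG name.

c1: issue SUB r5<-Add1 | r0:8,r1:9,r2:9,r3:2,r4:1,r5:Add1
c2: issue ADD r3<-Add2 | r0:8,r1:9,r2:9,r3:Add2,r4:1,r5:Add1
c3: issue SUB r4<-Add3 | r0:8,r1:9,r2:9,r3:Add2,r4:Add3,r5:Add1
c4: CDB Add1=0; issue ADD r3<-Add1 | r0:8,r1:9,r2:9,r3:Add1,r4:Add3,r5:0
c5: stall | r0:8,r1:9,r2:9,r3:Add1,r4:Add3,r5:0
c6: stall | r0:8,r1:9,r2:9,r3:Add1,r4:Add3,r5:0
c7: CDB Add2=9; issue SUB r3<-Add2 | r0:8,r1:9,r2:9,r3:Add2,r4:Add3,r5:0
c8: issue MUL r0<-Mul1 | r0:Mul1,r1:9,r2:9,r3:Add2,r4:Add3,r5:0
c9: stall | r0:Mul1,r1:9,r2:9,r3:Add2,r4:Add3,r5:0
c10: CDB Add3=8; issue SUB r5<-Add3 | r0:Mul1,r1:9,r2:9,r3:Add2,r4:8,r5:Add3
c11: issue MUL r1<-Mul2 | r0:Mul1,r1:Mul2,r2:9,r3:Add2,r4:8,r5:Add3
c12: CDB Mul1=0; stall | r0:0,r1:Mul2,r2:9,r3:Add2,r4:8,r5:Add3
c13: CDB Add1=8; issue ADD r4<-Add1 | r0:0,r1:Mul2,r2:9,r3:Add2,r4:Add1,r5:Add3
c14: issue MUL r4<-Mul1 | r0:0,r1:Mul2,r2:9,r3:Add2,r4:Mul1,r5:Add3
c15: CDB Add3=8 | r0:0,r1:Mul2,r2:9,r3:Add2,r4:Mul1,r5:8
c16: CDB Add2=1 | r0:0,r1:Mul2,r2:9,r3:1,r4:Mul1,r5:8
c17: CDB Mul2=0 | r0:0,r1:0,r2:9,r3:1,r4:Mul1,r5:8

STATUS = VALUE 1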